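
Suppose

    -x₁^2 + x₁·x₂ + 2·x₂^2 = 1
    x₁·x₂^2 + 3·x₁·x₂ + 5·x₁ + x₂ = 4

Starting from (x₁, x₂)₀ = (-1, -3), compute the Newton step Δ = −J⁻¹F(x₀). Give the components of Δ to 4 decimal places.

(1.3115, 1.3607)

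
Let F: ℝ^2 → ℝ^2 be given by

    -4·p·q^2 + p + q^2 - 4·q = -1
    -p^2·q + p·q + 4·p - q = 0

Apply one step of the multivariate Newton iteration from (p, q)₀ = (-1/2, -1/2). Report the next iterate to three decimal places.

(0.146, -0.036)

At (-1/2, -1/2): F = (3.250, -1.125).
Jacobian J = [[-4·q^2 + 1, -8·p·q + 2·q - 4], [-2·p·q + q + 4, -p^2 + p - 1]].
At the point, J = [[0.000, -7.000], [3.000, -1.750]] (det J = 21.000).
Solving J·Δ = −F gives Δ = (0.646, 0.464).
Then the next iterate is (p, q)₁ = (0.146, -0.036).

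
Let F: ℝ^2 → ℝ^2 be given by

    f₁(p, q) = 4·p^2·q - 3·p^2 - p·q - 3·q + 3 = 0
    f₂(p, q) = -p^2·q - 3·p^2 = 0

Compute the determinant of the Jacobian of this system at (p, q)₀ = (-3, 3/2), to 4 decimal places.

-796.5000

J = [[8·p·q - 6·p - q, 4·p^2 - p - 3], [-2·p·q - 6·p, -p^2]].
At the point, J = [[-19.5000, 36.0000], [27.0000, -9.0000]].
det J = -796.5000.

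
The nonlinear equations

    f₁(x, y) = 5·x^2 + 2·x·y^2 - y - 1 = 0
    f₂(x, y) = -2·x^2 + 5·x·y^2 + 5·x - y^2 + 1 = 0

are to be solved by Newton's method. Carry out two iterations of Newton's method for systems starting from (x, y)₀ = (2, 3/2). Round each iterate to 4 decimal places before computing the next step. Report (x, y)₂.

At (2, 3/2): F = (26.5000, 23.2500).
Jacobian J = [[10·x + 2·y^2, 4·x·y - 1], [-4·x + 5·y^2 + 5, 10·x·y - 2·y]].
At the point, J = [[24.5000, 11.0000], [8.2500, 27.0000]] (det J = 570.7500).
Solving J·Δ = −F gives Δ = (-0.8055, -0.6150).
Then the next iterate is (x, y)₁ = (1.1945, 0.8850).
Round to (1.1945, 0.8850) and repeat: F = (7.120276, 8.013426), J = [[13.511450, 3.228530], [4.138125, 8.801325]].
Δ = (-0.3486, -0.7466), so (x, y)₂ = (0.8459, 0.1384).

(0.8459, 0.1384)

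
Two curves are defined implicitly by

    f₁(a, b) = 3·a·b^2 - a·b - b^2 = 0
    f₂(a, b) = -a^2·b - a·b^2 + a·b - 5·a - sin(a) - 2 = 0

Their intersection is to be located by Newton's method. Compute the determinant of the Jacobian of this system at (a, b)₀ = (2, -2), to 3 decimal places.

27.155

J = [[3·b^2 - b, 6·a·b - a - 2·b], [-2·a·b - b^2 + b - cos(a) - 5, -a^2 - 2·a·b + a]].
At the point, J = [[14.000, -22.000], [-2.58385, 6.000]].
det J = 27.155.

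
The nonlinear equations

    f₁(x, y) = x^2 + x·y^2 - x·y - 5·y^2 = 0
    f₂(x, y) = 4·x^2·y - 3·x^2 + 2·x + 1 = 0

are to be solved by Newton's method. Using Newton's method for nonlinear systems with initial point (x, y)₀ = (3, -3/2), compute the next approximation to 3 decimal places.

(1.923, -1.000)

At (3, -3/2): F = (9.000, -74.000).
Jacobian J = [[2·x + y^2 - y, 2·x·y - x - 10·y], [8·x·y - 6·x + 2, 4·x^2]].
At the point, J = [[9.750, 3.000], [-52.000, 36.000]] (det J = 507.000).
Solving J·Δ = −F gives Δ = (-1.077, 0.500).
Then the next iterate is (x, y)₁ = (1.923, -1.000).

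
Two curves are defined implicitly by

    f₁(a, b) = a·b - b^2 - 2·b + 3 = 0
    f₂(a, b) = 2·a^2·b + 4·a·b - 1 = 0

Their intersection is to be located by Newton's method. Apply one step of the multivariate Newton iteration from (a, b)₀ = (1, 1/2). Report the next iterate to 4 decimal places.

(-0.5909, 1.2273)

At (1, 1/2): F = (2.2500, 2.0000).
Jacobian J = [[b, a - 2·b - 2], [4·a·b + 4·b, 2·a^2 + 4·a]].
At the point, J = [[0.5000, -2.0000], [4.0000, 6.0000]] (det J = 11.0000).
Solving J·Δ = −F gives Δ = (-1.5909, 0.7273).
Then the next iterate is (a, b)₁ = (-0.5909, 1.2273).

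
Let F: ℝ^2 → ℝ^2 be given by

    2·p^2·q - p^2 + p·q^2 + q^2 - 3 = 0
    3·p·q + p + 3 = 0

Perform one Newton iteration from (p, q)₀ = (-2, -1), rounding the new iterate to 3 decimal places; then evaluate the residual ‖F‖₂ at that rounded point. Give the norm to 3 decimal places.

5.500

At (-2, -1): F = (-16.000, 7.000).
Jacobian J = [[4·p·q - 2·p + q^2, 2·p^2 + 2·p·q + 2·q], [3·q + 1, 3·p]].
At the point, J = [[13.000, 10.000], [-2.000, -6.000]] (det J = -58.000).
Solving J·Δ = −F gives Δ = (0.448, 1.017).
Then the next iterate is (p, q)₁ = (-1.552, 0.017).
Re-evaluating at (-1.552, 0.017): F = (-5.32697, 1.36885), so ‖F‖₂ = 5.500.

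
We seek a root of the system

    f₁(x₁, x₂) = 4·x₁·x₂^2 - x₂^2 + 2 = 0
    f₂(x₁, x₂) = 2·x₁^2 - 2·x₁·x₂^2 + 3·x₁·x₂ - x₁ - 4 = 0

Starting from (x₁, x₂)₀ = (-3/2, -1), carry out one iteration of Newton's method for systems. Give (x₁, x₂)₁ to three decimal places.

At (-3/2, -1): F = (-5.000, 9.500).
Jacobian J = [[4·x₂^2, 8·x₁·x₂ - 2·x₂], [4·x₁ - 2·x₂^2 + 3·x₂ - 1, -4·x₁·x₂ + 3·x₁]].
At the point, J = [[4.000, 14.000], [-12.000, -10.500]] (det J = 126.000).
Solving J·Δ = −F gives Δ = (0.639, 0.175).
Then the next iterate is (x₁, x₂)₁ = (-0.861, -0.825).

(-0.861, -0.825)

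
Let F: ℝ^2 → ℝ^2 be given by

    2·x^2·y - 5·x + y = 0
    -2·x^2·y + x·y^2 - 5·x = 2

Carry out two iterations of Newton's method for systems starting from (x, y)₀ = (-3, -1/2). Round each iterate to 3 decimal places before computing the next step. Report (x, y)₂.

At (-3, -1/2): F = (5.500, 21.250).
Jacobian J = [[4·x·y - 5, 2·x^2 + 1], [-4·x·y + y^2 - 5, -2·x^2 + 2·x·y]].
At the point, J = [[1.000, 19.000], [-10.750, -15.000]] (det J = 189.250).
Solving J·Δ = −F gives Δ = (2.569, -0.425).
Then the next iterate is (x, y)₁ = (-0.431, -0.925).
Round to (-0.431, -0.925) and repeat: F = (0.88634, 0.12988), J = [[-3.40530, 1.37152], [-5.73907, 0.42583]].
Δ = (-0.031, -0.723), so (x, y)₂ = (-0.462, -1.648).

(-0.462, -1.648)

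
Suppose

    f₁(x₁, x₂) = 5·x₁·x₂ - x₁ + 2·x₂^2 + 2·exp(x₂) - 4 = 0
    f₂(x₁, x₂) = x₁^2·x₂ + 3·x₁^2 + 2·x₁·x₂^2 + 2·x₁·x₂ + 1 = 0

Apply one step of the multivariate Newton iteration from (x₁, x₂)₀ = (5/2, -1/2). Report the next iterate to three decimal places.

At (5/2, -1/2): F = (-11.03694, 15.375).
Jacobian J = [[5·x₂ - 1, 5·x₁ + 4·x₂ + 2·exp(x₂)], [2·x₁·x₂ + 6·x₁ + 2·x₂^2 + 2·x₂, x₁^2 + 4·x₁·x₂ + 2·x₁]].
At the point, J = [[-3.500, 11.71306], [12.000, 6.250]] (det J = -162.43174).
Solving J·Δ = −F gives Δ = (-1.533, 0.484).
Then the next iterate is (x₁, x₂)₁ = (0.967, -0.016).

(0.967, -0.016)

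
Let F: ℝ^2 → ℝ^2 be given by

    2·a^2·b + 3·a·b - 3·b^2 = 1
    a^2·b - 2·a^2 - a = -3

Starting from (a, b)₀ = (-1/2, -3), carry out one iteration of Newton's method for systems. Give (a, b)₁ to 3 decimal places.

(-1.147, -1.644)

At (-1/2, -3): F = (-25.000, 2.250).
Jacobian J = [[4·a·b + 3·b, 2·a^2 + 3·a - 6·b], [2·a·b - 4·a - 1, a^2]].
At the point, J = [[-3.000, 17.000], [4.000, 0.250]] (det J = -68.750).
Solving J·Δ = −F gives Δ = (-0.647, 1.356).
Then the next iterate is (a, b)₁ = (-1.147, -1.644).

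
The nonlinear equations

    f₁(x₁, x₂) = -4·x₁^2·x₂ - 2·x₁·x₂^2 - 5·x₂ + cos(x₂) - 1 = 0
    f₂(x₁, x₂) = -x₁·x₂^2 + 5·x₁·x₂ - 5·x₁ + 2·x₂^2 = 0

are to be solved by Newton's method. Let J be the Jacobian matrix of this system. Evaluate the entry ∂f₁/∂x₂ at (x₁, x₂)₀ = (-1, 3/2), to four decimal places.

-3.9975

∂f₁/∂x₂ = -4·x₁^2 - 4·x₁·x₂ - sin(x₂) - 5.
At (-1, 3/2) this is -3.9975.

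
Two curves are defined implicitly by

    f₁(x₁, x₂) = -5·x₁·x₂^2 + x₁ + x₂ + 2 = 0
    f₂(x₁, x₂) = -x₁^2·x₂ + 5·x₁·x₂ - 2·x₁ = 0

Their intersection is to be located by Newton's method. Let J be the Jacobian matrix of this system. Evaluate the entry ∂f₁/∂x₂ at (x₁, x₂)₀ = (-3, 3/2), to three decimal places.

46.000

∂f₁/∂x₂ = -10·x₁·x₂ + 1.
At (-3, 3/2) this is 46.000.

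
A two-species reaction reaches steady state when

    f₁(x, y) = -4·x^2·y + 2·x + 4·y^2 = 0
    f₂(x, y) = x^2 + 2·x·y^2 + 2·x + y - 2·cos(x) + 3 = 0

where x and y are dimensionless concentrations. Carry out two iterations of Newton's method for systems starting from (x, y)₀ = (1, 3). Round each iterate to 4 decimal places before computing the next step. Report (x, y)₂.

(0.4195, 0.4825)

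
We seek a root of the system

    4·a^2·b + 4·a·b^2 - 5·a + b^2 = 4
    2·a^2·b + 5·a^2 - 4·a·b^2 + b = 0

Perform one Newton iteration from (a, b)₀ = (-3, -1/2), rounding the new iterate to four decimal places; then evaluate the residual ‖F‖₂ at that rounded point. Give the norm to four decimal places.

10.1474

At (-3, -1/2): F = (-9.7500, 38.5000).
Jacobian J = [[8·a·b + 4·b^2 - 5, 4·a^2 + 8·a·b + 2·b], [4·a·b + 10·a - 4·b^2, 2·a^2 - 8·a·b + 1]].
At the point, J = [[8.0000, 47.0000], [-25.0000, 7.0000]] (det J = 1231.0000).
Solving J·Δ = −F gives Δ = (1.5254, -0.0522).
Then the next iterate is (a, b)₁ = (-1.4746, -0.5522).
Re-evaluating at (-1.4746, -0.5522): F = (-2.923558, 9.717137), so ‖F‖₂ = 10.1474.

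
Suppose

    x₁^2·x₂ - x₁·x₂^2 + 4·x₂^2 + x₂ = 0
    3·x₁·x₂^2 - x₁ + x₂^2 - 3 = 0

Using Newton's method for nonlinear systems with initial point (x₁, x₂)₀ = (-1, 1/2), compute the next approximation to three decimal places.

(-4.059, -0.368)

At (-1, 1/2): F = (2.250, -2.500).
Jacobian J = [[2·x₁·x₂ - x₂^2, x₁^2 - 2·x₁·x₂ + 8·x₂ + 1], [3·x₂^2 - 1, 6·x₁·x₂ + 2·x₂]].
At the point, J = [[-1.250, 7.000], [-0.250, -2.000]] (det J = 4.250).
Solving J·Δ = −F gives Δ = (-3.059, -0.868).
Then the next iterate is (x₁, x₂)₁ = (-4.059, -0.368).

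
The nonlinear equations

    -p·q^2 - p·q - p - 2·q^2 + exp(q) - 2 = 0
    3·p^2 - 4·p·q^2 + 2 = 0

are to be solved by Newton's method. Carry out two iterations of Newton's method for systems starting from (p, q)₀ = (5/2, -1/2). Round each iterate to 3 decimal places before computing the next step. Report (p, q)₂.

At (5/2, -1/2): F = (-3.76847, 18.250).
Jacobian J = [[-q^2 - q - 1, -2·p·q - p - 4·q + exp(q)], [6·p - 4·q^2, -8·p·q]].
At the point, J = [[-0.750, 2.60653], [14.000, 10.000]] (det J = -43.99143).
Solving J·Δ = −F gives Δ = (-1.938, 0.888).
Then the next iterate is (p, q)₁ = (0.562, 0.388).
Round to (0.562, 0.388) and repeat: F = (-1.69172, 2.60911), J = [[-1.53854, -1.07608], [2.76982, -1.74445]].
Δ = (-1.017, -0.119), so (p, q)₂ = (-0.455, 0.269).

(-0.455, 0.269)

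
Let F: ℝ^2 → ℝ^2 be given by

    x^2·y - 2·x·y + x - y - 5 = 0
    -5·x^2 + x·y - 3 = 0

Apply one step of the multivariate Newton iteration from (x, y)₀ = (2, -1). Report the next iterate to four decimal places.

(0.7391, -1.7391)

At (2, -1): F = (-2.0000, -25.0000).
Jacobian J = [[2·x·y - 2·y + 1, x^2 - 2·x - 1], [-10·x + y, x]].
At the point, J = [[-1.0000, -1.0000], [-21.0000, 2.0000]] (det J = -23.0000).
Solving J·Δ = −F gives Δ = (-1.2609, -0.7391).
Then the next iterate is (x, y)₁ = (0.7391, -1.7391).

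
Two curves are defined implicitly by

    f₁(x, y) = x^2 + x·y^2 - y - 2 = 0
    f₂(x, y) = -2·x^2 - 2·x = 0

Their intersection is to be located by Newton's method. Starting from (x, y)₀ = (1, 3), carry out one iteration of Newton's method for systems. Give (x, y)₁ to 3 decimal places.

At (1, 3): F = (5.000, -4.000).
Jacobian J = [[2·x + y^2, 2·x·y - 1], [-4·x - 2, 0]].
At the point, J = [[11.000, 5.000], [-6.000, 0.000]] (det J = 30.000).
Solving J·Δ = −F gives Δ = (-0.667, 0.467).
Then the next iterate is (x, y)₁ = (0.333, 3.467).

(0.333, 3.467)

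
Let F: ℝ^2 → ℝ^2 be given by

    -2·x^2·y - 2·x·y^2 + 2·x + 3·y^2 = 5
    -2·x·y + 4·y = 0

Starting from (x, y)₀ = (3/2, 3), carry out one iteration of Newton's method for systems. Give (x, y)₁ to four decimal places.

At (3/2, 3): F = (-15.5000, 3.0000).
Jacobian J = [[-4·x·y - 2·y^2 + 2, -2·x^2 - 4·x·y + 6·y], [-2·y, -2·x + 4]].
At the point, J = [[-34.0000, -4.5000], [-6.0000, 1.0000]] (det J = -61.0000).
Solving J·Δ = −F gives Δ = (-0.0328, -3.1967).
Then the next iterate is (x, y)₁ = (1.4672, -0.1967).

(1.4672, -0.1967)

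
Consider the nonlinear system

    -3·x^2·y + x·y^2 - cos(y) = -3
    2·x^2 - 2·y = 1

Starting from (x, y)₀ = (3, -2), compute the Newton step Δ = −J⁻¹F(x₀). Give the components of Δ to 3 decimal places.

At (3, -2): F = (69.41615, 21.000).
Jacobian J = [[-6·x·y + y^2, -3·x^2 + 2·x·y + sin(y)], [4·x, -2]].
At the point, J = [[40.000, -39.90930], [12.000, -2.000]] (det J = 398.91157).
Solving J·Δ = −F gives Δ = (-1.753, -0.018).

(-1.753, -0.018)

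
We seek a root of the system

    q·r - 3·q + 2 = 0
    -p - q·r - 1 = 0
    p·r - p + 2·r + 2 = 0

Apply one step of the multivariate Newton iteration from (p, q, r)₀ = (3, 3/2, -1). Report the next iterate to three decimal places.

(-0.345, 0.448, -1.138)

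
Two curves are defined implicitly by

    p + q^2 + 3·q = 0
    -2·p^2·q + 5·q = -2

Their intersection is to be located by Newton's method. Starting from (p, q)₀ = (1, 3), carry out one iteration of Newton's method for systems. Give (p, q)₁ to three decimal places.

(1.378, 0.847)

At (1, 3): F = (19.000, 11.000).
Jacobian J = [[1, 2·q + 3], [-4·p·q, -2·p^2 + 5]].
At the point, J = [[1.000, 9.000], [-12.000, 3.000]] (det J = 111.000).
Solving J·Δ = −F gives Δ = (0.378, -2.153).
Then the next iterate is (p, q)₁ = (1.378, 0.847).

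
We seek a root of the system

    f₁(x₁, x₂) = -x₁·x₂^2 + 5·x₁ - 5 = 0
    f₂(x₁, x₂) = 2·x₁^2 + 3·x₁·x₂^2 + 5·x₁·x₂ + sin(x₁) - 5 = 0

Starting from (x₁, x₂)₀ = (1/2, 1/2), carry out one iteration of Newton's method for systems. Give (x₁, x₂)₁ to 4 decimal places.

At (1/2, 1/2): F = (-2.6250, -2.395574).
Jacobian J = [[-x₂^2 + 5, -2·x₁·x₂], [4·x₁ + 3·x₂^2 + 5·x₂ + cos(x₁), 6·x₁·x₂ + 5·x₁]].
At the point, J = [[4.7500, -0.5000], [6.127583, 4.0000]] (det J = 22.063791).
Solving J·Δ = −F gives Δ = (0.5302, -0.2133).
Then the next iterate is (x₁, x₂)₁ = (1.0302, 0.2867).

(1.0302, 0.2867)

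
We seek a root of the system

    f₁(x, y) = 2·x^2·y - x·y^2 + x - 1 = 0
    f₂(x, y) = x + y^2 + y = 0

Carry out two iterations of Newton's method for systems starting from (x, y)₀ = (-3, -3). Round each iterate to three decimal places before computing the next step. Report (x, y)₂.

(-1.109, -1.744)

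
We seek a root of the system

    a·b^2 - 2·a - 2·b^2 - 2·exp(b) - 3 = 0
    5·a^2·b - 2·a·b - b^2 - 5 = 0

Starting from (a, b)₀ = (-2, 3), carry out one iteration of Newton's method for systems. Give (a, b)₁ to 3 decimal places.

(-1.424, 1.891)

At (-2, 3): F = (-75.17107, 58.000).
Jacobian J = [[b^2 - 2, 2·a·b - 4·b - 2·exp(b)], [10·a·b - 2·b, 5·a^2 - 2·a - 2·b]].
At the point, J = [[7.000, -64.17107], [-66.000, 18.000]] (det J = -4109.29087).
Solving J·Δ = −F gives Δ = (0.576, -1.109).
Then the next iterate is (a, b)₁ = (-1.424, 1.891).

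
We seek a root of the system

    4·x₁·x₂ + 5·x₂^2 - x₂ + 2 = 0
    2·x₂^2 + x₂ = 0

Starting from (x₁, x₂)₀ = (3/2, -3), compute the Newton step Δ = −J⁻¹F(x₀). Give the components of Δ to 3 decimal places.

(-0.174, 1.364)

At (3/2, -3): F = (32.000, 15.000).
Jacobian J = [[4·x₂, 4·x₁ + 10·x₂ - 1], [0, 4·x₂ + 1]].
At the point, J = [[-12.000, -25.000], [0.000, -11.000]] (det J = 132.000).
Solving J·Δ = −F gives Δ = (-0.174, 1.364).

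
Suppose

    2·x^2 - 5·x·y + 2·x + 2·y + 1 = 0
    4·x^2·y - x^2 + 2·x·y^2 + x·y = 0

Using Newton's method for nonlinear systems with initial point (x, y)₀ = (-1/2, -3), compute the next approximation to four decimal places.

At (-1/2, -3): F = (-13.0000, -10.7500).
Jacobian J = [[4·x - 5·y + 2, -5·x + 2], [8·x·y - 2·x + 2·y^2 + y, 4·x^2 + 4·x·y + x]].
At the point, J = [[15.0000, 4.5000], [28.0000, 6.5000]] (det J = -28.5000).
Solving J·Δ = −F gives Δ = (-1.2675, 7.1140).
Then the next iterate is (x, y)₁ = (-1.7675, 4.1140).

(-1.7675, 4.1140)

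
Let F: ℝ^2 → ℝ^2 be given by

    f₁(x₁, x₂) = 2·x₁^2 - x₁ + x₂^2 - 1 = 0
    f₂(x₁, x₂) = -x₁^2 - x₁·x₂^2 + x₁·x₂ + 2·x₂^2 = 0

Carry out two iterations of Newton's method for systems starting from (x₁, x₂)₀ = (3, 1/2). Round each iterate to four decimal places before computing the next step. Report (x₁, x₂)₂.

(1.1134, 0.5581)

At (3, 1/2): F = (14.2500, -7.7500).
Jacobian J = [[4·x₁ - 1, 2·x₂], [-2·x₁ - x₂^2 + x₂, -2·x₁·x₂ + x₁ + 4·x₂]].
At the point, J = [[11.0000, 1.0000], [-5.7500, 2.0000]] (det J = 27.7500).
Solving J·Δ = −F gives Δ = (-1.3063, 0.1194).
Then the next iterate is (x₁, x₂)₁ = (1.6937, 0.6194).
Round to (1.6937, 0.6194) and repeat: F = (3.427196, -1.702028), J = [[5.7748, 1.2388], [-3.151656, 2.073144]].
Δ = (-0.5803, -0.0613), so (x₁, x₂)₂ = (1.1134, 0.5581).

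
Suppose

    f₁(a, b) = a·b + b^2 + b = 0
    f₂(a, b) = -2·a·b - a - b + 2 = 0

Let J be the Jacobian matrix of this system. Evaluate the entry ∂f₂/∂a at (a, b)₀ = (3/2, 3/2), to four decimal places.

-4.0000

∂f₂/∂a = -2·b - 1.
At (3/2, 3/2) this is -4.0000.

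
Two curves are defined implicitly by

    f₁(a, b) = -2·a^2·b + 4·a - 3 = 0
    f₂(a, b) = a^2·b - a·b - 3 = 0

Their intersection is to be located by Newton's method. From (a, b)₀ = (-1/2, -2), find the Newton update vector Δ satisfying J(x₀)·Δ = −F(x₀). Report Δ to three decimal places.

At (-1/2, -2): F = (-4.000, -4.500).
Jacobian J = [[-4·a·b + 4, -2·a^2], [2·a·b - b, a^2 - a]].
At the point, J = [[0.000, -0.500], [4.000, 0.750]] (det J = 2.000).
Solving J·Δ = −F gives Δ = (2.625, -8.000).

(2.625, -8.000)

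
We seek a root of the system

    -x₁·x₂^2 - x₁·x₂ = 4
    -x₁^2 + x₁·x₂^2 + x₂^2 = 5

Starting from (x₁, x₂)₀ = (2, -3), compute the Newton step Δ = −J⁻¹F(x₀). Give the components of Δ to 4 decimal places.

At (2, -3): F = (-16.0000, 18.0000).
Jacobian J = [[-x₂^2 - x₂, -2·x₁·x₂ - x₁], [-2·x₁ + x₂^2, 2·x₁·x₂ + 2·x₂]].
At the point, J = [[-6.0000, 10.0000], [5.0000, -18.0000]] (det J = 58.0000).
Solving J·Δ = −F gives Δ = (-1.8621, 0.4828).

(-1.8621, 0.4828)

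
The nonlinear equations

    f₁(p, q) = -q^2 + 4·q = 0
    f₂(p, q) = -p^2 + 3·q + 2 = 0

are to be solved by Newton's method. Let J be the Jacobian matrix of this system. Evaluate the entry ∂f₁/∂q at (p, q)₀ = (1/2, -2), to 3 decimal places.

8.000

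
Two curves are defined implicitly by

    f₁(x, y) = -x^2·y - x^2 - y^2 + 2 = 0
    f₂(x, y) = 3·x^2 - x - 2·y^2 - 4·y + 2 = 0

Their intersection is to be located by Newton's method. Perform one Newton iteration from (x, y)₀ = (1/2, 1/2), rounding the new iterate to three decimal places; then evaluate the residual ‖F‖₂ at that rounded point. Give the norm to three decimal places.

1.950

At (1/2, 1/2): F = (1.375, -0.250).
Jacobian J = [[-2·x·y - 2·x, -x^2 - 2·y], [6·x - 1, -4·y - 4]].
At the point, J = [[-1.500, -1.250], [2.000, -6.000]] (det J = 11.500).
Solving J·Δ = −F gives Δ = (0.745, 0.207).
Then the next iterate is (x, y)₁ = (1.245, 0.707).
Re-evaluating at (1.245, 0.707): F = (-1.14574, 1.57738), so ‖F‖₂ = 1.950.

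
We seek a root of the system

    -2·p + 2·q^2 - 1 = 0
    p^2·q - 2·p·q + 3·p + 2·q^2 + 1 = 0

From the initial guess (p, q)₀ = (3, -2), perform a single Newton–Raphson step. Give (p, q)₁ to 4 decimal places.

At (3, -2): F = (1.0000, 12.0000).
Jacobian J = [[-2, 4·q], [2·p·q - 2·q + 3, p^2 - 2·p + 4·q]].
At the point, J = [[-2.0000, -8.0000], [-5.0000, -5.0000]] (det J = -30.0000).
Solving J·Δ = −F gives Δ = (3.0333, -0.6333).
Then the next iterate is (p, q)₁ = (6.0333, -2.6333).

(6.0333, -2.6333)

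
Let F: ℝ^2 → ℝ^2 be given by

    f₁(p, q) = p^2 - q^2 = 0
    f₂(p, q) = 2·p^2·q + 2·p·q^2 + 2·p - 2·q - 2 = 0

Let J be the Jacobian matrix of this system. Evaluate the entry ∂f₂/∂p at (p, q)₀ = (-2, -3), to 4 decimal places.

∂f₂/∂p = 4·p·q + 2·q^2 + 2.
At (-2, -3) this is 44.0000.

44.0000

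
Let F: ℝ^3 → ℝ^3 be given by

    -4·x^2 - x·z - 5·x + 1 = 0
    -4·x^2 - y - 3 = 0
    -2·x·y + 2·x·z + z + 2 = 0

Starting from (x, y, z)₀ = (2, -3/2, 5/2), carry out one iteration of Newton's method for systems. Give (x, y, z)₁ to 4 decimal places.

At (2, -3/2, 5/2): F = (-30.0000, -17.5000, 20.5000).
Jacobian J = [[-8·x - z - 5, 0, -x], [-8·x, -1, 0], [-2·y + 2·z, -2·x, 2·x + 1]].
At the point, J = [[-23.5000, 0.0000, -2.0000], [-16.0000, -1.0000, 0.0000], [8.0000, -4.0000, 5.0000]] (det J = -26.5000).
Solving J·Δ = −F gives Δ = (-1.1698, 1.2170, -1.2547).
Then the next iterate is (x, y, z)₁ = (0.8302, -0.2830, 1.2453).

(0.8302, -0.2830, 1.2453)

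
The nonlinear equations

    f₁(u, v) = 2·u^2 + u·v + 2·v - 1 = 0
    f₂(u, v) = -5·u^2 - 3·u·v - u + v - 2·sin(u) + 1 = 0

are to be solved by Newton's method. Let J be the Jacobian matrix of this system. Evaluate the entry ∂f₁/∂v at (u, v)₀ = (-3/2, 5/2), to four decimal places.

0.5000

∂f₁/∂v = u + 2.
At (-3/2, 5/2) this is 0.5000.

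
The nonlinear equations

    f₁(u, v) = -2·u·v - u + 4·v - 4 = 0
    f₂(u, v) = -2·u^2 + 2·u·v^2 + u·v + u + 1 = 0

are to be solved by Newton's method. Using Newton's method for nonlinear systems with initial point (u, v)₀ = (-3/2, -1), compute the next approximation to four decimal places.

(-1.4466, 0.3495)

At (-3/2, -1): F = (-9.5000, -6.5000).
Jacobian J = [[-2·v - 1, -2·u + 4], [-4·u + 2·v^2 + v + 1, 4·u·v + u]].
At the point, J = [[1.0000, 7.0000], [8.0000, 4.5000]] (det J = -51.5000).
Solving J·Δ = −F gives Δ = (0.0534, 1.3495).
Then the next iterate is (u, v)₁ = (-1.4466, 0.3495).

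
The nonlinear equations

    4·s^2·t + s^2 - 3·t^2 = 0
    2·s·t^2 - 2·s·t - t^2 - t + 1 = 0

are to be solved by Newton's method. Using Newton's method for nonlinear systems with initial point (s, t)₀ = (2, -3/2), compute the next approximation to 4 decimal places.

(2.0730, -0.3716)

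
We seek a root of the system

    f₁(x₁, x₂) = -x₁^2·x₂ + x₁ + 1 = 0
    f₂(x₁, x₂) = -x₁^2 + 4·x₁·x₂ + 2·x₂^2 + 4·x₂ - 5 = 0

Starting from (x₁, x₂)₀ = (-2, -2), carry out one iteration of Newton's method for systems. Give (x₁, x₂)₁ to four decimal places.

At (-2, -2): F = (7.0000, 7.0000).
Jacobian J = [[-2·x₁·x₂ + 1, -x₁^2], [-2·x₁ + 4·x₂, 4·x₁ + 4·x₂ + 4]].
At the point, J = [[-7.0000, -4.0000], [-4.0000, -12.0000]] (det J = 68.0000).
Solving J·Δ = −F gives Δ = (0.8235, 0.3088).
Then the next iterate is (x₁, x₂)₁ = (-1.1765, -1.6912).

(-1.1765, -1.6912)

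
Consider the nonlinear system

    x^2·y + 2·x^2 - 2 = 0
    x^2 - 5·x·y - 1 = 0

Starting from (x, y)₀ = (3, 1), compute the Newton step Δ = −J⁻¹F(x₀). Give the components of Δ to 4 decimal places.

(-1.1183, -0.5412)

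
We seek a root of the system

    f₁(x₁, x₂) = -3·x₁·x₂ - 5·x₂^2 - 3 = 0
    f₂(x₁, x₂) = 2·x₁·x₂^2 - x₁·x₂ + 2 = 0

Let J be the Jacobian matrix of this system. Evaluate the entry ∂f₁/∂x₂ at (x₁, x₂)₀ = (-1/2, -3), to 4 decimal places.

∂f₁/∂x₂ = -3·x₁ - 10·x₂.
At (-1/2, -3) this is 31.5000.

31.5000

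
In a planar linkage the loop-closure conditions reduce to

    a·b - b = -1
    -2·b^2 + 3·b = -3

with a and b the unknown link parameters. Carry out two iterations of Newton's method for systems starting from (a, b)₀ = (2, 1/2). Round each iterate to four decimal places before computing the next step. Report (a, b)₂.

At (2, 1/2): F = (1.5000, 4.0000).
Jacobian J = [[b, a - 1], [0, -4·b + 3]].
At the point, J = [[0.5000, 1.0000], [0.0000, 1.0000]] (det J = 0.5000).
Solving J·Δ = −F gives Δ = (5.0000, -4.0000).
Then the next iterate is (a, b)₁ = (7.0000, -3.5000).
Round to (7.0000, -3.5000) and repeat: F = (-20.0000, -32.0000), J = [[-3.5000, 6.0000], [0.0000, 17.0000]].
Δ = (-2.4874, 1.8824), so (a, b)₂ = (4.5126, -1.6176).

(4.5126, -1.6176)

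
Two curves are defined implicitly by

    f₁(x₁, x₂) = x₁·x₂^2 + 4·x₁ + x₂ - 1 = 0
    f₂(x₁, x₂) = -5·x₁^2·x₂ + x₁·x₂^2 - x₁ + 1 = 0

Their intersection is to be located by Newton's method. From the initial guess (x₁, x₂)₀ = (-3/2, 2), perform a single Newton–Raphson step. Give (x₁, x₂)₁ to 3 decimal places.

(-3.713, -3.741)

At (-3/2, 2): F = (-11.000, -26.000).
Jacobian J = [[x₂^2 + 4, 2·x₁·x₂ + 1], [-10·x₁·x₂ + x₂^2 - 1, -5·x₁^2 + 2·x₁·x₂]].
At the point, J = [[8.000, -5.000], [33.000, -17.250]] (det J = 27.000).
Solving J·Δ = −F gives Δ = (-2.213, -5.741).
Then the next iterate is (x₁, x₂)₁ = (-3.713, -3.741).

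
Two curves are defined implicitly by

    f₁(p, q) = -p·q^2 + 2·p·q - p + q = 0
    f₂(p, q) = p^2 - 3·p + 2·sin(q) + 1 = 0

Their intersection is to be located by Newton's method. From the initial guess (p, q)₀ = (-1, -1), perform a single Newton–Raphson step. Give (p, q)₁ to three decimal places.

At (-1, -1): F = (3.000, 3.31706).
Jacobian J = [[-q^2 + 2·q - 1, -2·p·q + 2·p + 1], [2·p - 3, 2·cos(q)]].
At the point, J = [[-4.000, -3.000], [-5.000, 1.08060]] (det J = -19.32242).
Solving J·Δ = −F gives Δ = (0.683, 0.090).
Then the next iterate is (p, q)₁ = (-0.317, -0.910).

(-0.317, -0.910)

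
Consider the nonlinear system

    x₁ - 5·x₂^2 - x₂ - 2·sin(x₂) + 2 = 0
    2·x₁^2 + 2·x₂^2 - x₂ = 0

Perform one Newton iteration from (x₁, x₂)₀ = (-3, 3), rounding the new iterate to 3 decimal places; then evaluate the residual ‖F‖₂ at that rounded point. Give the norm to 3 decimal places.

14.793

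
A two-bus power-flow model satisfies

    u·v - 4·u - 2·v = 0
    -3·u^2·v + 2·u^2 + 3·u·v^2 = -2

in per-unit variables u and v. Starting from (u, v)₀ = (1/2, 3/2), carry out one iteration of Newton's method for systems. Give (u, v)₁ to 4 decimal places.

At (1/2, 3/2): F = (-4.2500, 4.7500).
Jacobian J = [[v - 4, u - 2], [-6·u·v + 4·u + 3·v^2, -3·u^2 + 6·u·v]].
At the point, J = [[-2.5000, -1.5000], [4.2500, 3.7500]] (det J = -3.0000).
Solving J·Δ = −F gives Δ = (-2.9375, 2.0625).
Then the next iterate is (u, v)₁ = (-2.4375, 3.5625).

(-2.4375, 3.5625)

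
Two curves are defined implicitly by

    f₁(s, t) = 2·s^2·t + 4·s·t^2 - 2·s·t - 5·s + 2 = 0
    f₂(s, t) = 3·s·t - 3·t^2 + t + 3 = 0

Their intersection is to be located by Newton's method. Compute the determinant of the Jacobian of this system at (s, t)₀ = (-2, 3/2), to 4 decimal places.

208.0000

J = [[4·s·t + 4·t^2 - 2·t - 5, 2·s^2 + 8·s·t - 2·s], [3·t, 3·s - 6·t + 1]].
At the point, J = [[-11.0000, -12.0000], [4.5000, -14.0000]].
det J = 208.0000.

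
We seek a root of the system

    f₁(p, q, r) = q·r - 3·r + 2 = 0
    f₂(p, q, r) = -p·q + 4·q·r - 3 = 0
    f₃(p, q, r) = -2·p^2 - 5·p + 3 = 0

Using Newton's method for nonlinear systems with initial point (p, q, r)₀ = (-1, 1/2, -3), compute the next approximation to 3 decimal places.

At (-1, 1/2, -3): F = (9.500, -8.500, 6.000).
Jacobian J = [[0, r, q - 3], [-q, -p + 4·r, 4·q], [-4·p - 5, 0, 0]].
At the point, J = [[0.000, -3.000, -2.500], [-0.500, -11.000, 2.000], [-1.000, 0.000, 0.000]] (det J = 33.500).
Solving J·Δ = −F gives Δ = (6.000, -0.291, 4.149).
Then the next iterate is (p, q, r)₁ = (5.000, 0.209, 1.149).

(5.000, 0.209, 1.149)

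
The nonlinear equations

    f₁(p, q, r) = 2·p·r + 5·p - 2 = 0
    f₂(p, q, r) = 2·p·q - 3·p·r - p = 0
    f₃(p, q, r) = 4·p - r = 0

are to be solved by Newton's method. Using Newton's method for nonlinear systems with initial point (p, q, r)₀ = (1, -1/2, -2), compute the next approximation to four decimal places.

(-0.2222, 1.6111, -0.8889)

At (1, -1/2, -2): F = (-1.0000, 4.0000, 6.0000).
Jacobian J = [[2·r + 5, 0, 2·p], [2·q - 3·r - 1, 2·p, -3·p], [4, 0, -1]].
At the point, J = [[1.0000, 0.0000, 2.0000], [4.0000, 2.0000, -3.0000], [4.0000, 0.0000, -1.0000]] (det J = -18.0000).
Solving J·Δ = −F gives Δ = (-1.2222, 2.1111, 1.1111).
Then the next iterate is (p, q, r)₁ = (-0.2222, 1.6111, -0.8889).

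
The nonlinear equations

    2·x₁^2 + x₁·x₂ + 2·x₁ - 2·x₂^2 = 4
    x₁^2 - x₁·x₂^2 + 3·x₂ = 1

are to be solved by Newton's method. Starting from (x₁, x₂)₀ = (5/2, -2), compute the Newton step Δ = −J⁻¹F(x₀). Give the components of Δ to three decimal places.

At (5/2, -2): F = (0.500, -10.750).
Jacobian J = [[4·x₁ + x₂ + 2, x₁ - 4·x₂], [2·x₁ - x₂^2, -2·x₁·x₂ + 3]].
At the point, J = [[10.000, 10.500], [1.000, 13.000]] (det J = 119.500).
Solving J·Δ = −F gives Δ = (-0.999, 0.904).

(-0.999, 0.904)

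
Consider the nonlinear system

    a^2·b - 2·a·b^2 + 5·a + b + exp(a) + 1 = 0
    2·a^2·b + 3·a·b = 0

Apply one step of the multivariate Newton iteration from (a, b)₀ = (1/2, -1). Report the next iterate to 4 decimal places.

At (1/2, -1): F = (2.898721, -2.0000).
Jacobian J = [[2·a·b - 2·b^2 + exp(a) + 5, a^2 - 4·a·b + 1], [4·a·b + 3·b, 2·a^2 + 3·a]].
At the point, J = [[3.648721, 3.2500], [-5.0000, 2.0000]] (det J = 23.547443).
Solving J·Δ = −F gives Δ = (-0.5222, -0.3056).
Then the next iterate is (a, b)₁ = (-0.0222, -1.3056).

(-0.0222, -1.3056)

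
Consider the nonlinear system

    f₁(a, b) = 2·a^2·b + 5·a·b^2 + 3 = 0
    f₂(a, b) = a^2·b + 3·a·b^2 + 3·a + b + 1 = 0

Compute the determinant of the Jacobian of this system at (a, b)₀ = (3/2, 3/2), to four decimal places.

J = [[4·a·b + 5·b^2, 2·a^2 + 10·a·b], [2·a·b + 3·b^2 + 3, a^2 + 6·a·b + 1]].
At the point, J = [[20.2500, 27.0000], [14.2500, 16.7500]].
det J = -45.5625.

-45.5625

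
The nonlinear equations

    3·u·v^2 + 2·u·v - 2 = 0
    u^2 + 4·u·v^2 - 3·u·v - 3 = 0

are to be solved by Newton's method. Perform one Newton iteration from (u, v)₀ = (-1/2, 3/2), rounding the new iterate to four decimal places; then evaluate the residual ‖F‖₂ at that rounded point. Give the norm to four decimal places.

3.7587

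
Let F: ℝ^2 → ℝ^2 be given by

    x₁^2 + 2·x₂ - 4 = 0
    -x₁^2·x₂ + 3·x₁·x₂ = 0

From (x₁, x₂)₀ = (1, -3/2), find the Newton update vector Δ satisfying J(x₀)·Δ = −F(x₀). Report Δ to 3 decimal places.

At (1, -3/2): F = (-6.000, -3.000).
Jacobian J = [[2·x₁, 2], [-2·x₁·x₂ + 3·x₂, -x₁^2 + 3·x₁]].
At the point, J = [[2.000, 2.000], [-1.500, 2.000]] (det J = 7.000).
Solving J·Δ = −F gives Δ = (0.857, 2.143).

(0.857, 2.143)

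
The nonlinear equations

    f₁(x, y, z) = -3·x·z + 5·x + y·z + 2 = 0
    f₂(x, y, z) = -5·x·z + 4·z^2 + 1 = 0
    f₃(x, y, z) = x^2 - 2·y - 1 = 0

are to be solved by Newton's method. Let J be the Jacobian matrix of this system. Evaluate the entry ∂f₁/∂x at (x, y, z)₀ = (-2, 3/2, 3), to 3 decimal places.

-4.000

∂f₁/∂x = -3·z + 5.
At (-2, 3/2, 3) this is -4.000.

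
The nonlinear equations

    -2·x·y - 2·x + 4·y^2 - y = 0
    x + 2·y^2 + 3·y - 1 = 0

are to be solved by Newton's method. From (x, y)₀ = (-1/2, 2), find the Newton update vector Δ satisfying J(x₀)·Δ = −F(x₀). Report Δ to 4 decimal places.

(-0.1585, -1.1220)

At (-1/2, 2): F = (17.0000, 12.5000).
Jacobian J = [[-2·y - 2, -2·x + 8·y - 1], [1, 4·y + 3]].
At the point, J = [[-6.0000, 16.0000], [1.0000, 11.0000]] (det J = -82.0000).
Solving J·Δ = −F gives Δ = (-0.1585, -1.1220).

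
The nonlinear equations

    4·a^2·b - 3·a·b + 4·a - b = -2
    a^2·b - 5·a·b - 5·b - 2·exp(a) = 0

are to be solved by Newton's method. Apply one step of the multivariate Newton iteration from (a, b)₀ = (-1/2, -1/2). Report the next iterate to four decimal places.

At (-1/2, -1/2): F = (-0.7500, -0.088061).
Jacobian J = [[8·a·b - 3·b + 4, 4·a^2 - 3·a - 1], [2·a·b - 5·b - 2·exp(a), a^2 - 5·a - 5]].
At the point, J = [[7.5000, 1.5000], [1.786939, -2.2500]] (det J = -19.555408).
Solving J·Δ = −F gives Δ = (0.0930, 0.0348).
Then the next iterate is (a, b)₁ = (-0.4070, -0.4652).

(-0.4070, -0.4652)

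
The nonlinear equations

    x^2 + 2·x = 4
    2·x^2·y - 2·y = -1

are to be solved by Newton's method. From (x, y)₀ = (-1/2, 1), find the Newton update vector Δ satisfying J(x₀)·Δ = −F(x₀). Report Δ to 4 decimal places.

(4.7500, -6.6667)

At (-1/2, 1): F = (-4.7500, -0.5000).
Jacobian J = [[2·x + 2, 0], [4·x·y, 2·x^2 - 2]].
At the point, J = [[1.0000, 0.0000], [-2.0000, -1.5000]] (det J = -1.5000).
Solving J·Δ = −F gives Δ = (4.7500, -6.6667).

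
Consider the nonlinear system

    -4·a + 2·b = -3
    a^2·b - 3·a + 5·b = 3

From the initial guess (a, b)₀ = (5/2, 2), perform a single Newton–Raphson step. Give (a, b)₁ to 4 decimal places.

(1.5212, 1.5424)

At (5/2, 2): F = (-3.0000, 12.0000).
Jacobian J = [[-4, 2], [2·a·b - 3, a^2 + 5]].
At the point, J = [[-4.0000, 2.0000], [7.0000, 11.2500]] (det J = -59.0000).
Solving J·Δ = −F gives Δ = (-0.9788, -0.4576).
Then the next iterate is (a, b)₁ = (1.5212, 1.5424).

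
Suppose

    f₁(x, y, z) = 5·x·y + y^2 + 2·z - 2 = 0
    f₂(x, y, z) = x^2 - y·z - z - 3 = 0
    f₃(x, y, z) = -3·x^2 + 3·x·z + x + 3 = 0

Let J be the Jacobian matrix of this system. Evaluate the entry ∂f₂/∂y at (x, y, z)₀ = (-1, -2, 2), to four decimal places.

∂f₂/∂y = -z.
At (-1, -2, 2) this is -2.0000.

-2.0000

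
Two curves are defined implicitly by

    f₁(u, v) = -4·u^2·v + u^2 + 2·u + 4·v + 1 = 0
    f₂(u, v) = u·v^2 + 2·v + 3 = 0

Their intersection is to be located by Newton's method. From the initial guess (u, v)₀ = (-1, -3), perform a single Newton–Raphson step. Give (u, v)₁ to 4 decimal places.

At (-1, -3): F = (0.0000, -12.0000).
Jacobian J = [[-8·u·v + 2·u + 2, -4·u^2 + 4], [v^2, 2·u·v + 2]].
At the point, J = [[-24.0000, 0.0000], [9.0000, 8.0000]] (det J = -192.0000).
Solving J·Δ = −F gives Δ = (0.0000, 1.5000).
Then the next iterate is (u, v)₁ = (-1.0000, -1.5000).

(-1.0000, -1.5000)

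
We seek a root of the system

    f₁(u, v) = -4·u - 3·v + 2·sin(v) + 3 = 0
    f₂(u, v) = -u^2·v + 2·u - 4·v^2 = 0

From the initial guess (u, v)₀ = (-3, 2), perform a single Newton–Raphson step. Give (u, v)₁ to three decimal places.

(-0.242, 1.944)

At (-3, 2): F = (10.81859, -40.000).
Jacobian J = [[-4, 2·cos(v) - 3], [-2·u·v + 2, -u^2 - 8·v]].
At the point, J = [[-4.000, -3.83229], [14.000, -25.000]] (det J = 153.65211).
Solving J·Δ = −F gives Δ = (2.758, -0.056).
Then the next iterate is (u, v)₁ = (-0.242, 1.944).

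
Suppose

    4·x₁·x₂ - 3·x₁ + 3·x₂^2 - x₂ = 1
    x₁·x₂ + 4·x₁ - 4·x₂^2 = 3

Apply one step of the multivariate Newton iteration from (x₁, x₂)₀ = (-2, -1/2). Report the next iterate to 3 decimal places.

At (-2, -1/2): F = (10.250, -11.000).
Jacobian J = [[4·x₂ - 3, 4·x₁ + 6·x₂ - 1], [x₂ + 4, x₁ - 8·x₂]].
At the point, J = [[-5.000, -12.000], [3.500, 2.000]] (det J = 32.000).
Solving J·Δ = −F gives Δ = (3.484, -0.598).
Then the next iterate is (x₁, x₂)₁ = (1.484, -1.098).

(1.484, -1.098)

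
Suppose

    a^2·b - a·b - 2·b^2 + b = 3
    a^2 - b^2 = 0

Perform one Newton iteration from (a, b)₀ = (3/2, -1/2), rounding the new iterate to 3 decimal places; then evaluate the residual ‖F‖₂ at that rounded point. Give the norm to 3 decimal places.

At (3/2, -1/2): F = (-4.375, 2.000).
Jacobian J = [[2·a·b - b, a^2 - a - 4·b + 1], [2·a, -2·b]].
At the point, J = [[-1.000, 3.750], [3.000, 1.000]] (det J = -12.250).
Solving J·Δ = −F gives Δ = (-0.969, 0.908).
Then the next iterate is (a, b)₁ = (0.531, 0.408).
Re-evaluating at (0.531, 0.408): F = (-3.02654, 0.11550), so ‖F‖₂ = 3.029.

3.029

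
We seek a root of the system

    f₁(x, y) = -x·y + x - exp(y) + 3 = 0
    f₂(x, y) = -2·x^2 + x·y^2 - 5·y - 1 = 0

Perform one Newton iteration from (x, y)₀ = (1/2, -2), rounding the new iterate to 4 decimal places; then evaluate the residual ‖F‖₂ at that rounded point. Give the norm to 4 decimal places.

2.1246

At (1/2, -2): F = (4.364665, 10.5000).
Jacobian J = [[-y + 1, -x - exp(y)], [-4·x + y^2, 2·x·y - 5]].
At the point, J = [[3.0000, -0.635335], [2.0000, -7.0000]] (det J = -19.729329).
Solving J·Δ = −F gives Δ = (-1.2105, 1.1542).
Then the next iterate is (x, y)₁ = (-0.7105, -0.8458).
Re-evaluating at (-0.7105, -0.8458): F = (1.259345, 1.711104), so ‖F‖₂ = 2.1246.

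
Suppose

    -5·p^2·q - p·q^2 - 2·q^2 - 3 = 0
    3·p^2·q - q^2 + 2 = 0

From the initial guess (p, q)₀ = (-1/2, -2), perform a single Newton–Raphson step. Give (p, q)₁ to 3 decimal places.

At (-1/2, -2): F = (-6.500, -3.500).
Jacobian J = [[-10·p·q - q^2, -5·p^2 - 2·p·q - 4·q], [6·p·q, 3·p^2 - 2·q]].
At the point, J = [[-14.000, 4.750], [6.000, 4.750]] (det J = -95.000).
Solving J·Δ = −F gives Δ = (-0.150, 0.926).
Then the next iterate is (p, q)₁ = (-0.650, -1.074).

(-0.650, -1.074)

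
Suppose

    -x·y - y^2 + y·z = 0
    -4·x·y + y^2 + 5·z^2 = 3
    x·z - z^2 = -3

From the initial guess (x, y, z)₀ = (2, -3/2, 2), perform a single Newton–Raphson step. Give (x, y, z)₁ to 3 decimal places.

At (2, -3/2, 2): F = (-2.250, 31.250, 3.000).
Jacobian J = [[-y, -x - 2·y + z, y], [-4·y, -4·x + 2·y, 10·z], [z, 0, x - 2·z]].
At the point, J = [[1.500, 3.000, -1.500], [6.000, -11.000, 20.000], [2.000, 0.000, -2.000]] (det J = 156.000).
Solving J·Δ = −F gives Δ = (-1.721, 1.500, -0.221).
Then the next iterate is (x, y, z)₁ = (0.279, 0.000, 1.779).

(0.279, 0.000, 1.779)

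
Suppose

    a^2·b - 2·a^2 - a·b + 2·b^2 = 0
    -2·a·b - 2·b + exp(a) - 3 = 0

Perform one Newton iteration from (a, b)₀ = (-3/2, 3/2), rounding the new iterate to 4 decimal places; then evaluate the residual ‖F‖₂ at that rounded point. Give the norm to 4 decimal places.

At (-3/2, 3/2): F = (5.6250, -1.276870).
Jacobian J = [[2·a·b - 4·a - b, a^2 - a + 4·b], [-2·b + exp(a), -2·a - 2]].
At the point, J = [[0.0000, 9.7500], [-2.776870, 1.0000]] (det J = 27.074481).
Solving J·Δ = −F gives Δ = (-0.6676, -0.5769).
Then the next iterate is (a, b)₁ = (-2.1676, 0.9231).
Re-evaluating at (-2.1676, 0.9231): F = (-1.354665, -0.729925), so ‖F‖₂ = 1.5388.

1.5388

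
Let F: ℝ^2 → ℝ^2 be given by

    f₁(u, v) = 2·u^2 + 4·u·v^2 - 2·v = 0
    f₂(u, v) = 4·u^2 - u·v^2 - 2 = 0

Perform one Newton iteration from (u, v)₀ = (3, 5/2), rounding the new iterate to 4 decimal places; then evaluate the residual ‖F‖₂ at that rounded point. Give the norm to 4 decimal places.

24.0988

At (3, 5/2): F = (88.0000, 15.2500).
Jacobian J = [[4·u + 4·v^2, 8·u·v - 2], [8·u - v^2, -2·u·v]].
At the point, J = [[37.0000, 58.0000], [17.7500, -15.0000]] (det J = -1584.5000).
Solving J·Δ = −F gives Δ = (-1.3913, -0.6297).
Then the next iterate is (u, v)₁ = (1.6087, 1.8703).
Re-evaluating at (1.6087, 1.8703): F = (23.944304, 2.724395), so ‖F‖₂ = 24.0988.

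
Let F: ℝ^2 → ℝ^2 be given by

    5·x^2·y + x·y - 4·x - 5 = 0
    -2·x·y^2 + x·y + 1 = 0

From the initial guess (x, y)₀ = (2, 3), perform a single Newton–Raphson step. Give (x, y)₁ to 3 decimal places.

At (2, 3): F = (53.000, -29.000).
Jacobian J = [[10·x·y + y - 4, 5·x^2 + x], [-2·y^2 + y, -4·x·y + x]].
At the point, J = [[59.000, 22.000], [-15.000, -22.000]] (det J = -968.000).
Solving J·Δ = −F gives Δ = (-0.545, -0.946).
Then the next iterate is (x, y)₁ = (1.455, 2.054).

(1.455, 2.054)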